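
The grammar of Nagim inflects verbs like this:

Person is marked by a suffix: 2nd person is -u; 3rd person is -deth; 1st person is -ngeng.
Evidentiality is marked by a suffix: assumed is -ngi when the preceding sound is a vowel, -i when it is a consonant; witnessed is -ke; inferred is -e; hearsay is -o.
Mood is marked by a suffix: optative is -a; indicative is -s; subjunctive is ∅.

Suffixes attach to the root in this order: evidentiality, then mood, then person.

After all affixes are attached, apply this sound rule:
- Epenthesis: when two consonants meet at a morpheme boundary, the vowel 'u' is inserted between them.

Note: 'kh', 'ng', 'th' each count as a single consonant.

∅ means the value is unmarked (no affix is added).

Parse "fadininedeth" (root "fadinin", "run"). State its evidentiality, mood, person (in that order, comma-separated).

Segment: fadinin-e-deth.
evidentiality: -e → inferred.
mood: ∅ → subjunctive.
person: -deth → 3rd person.

inferred, subjunctive, 3rd person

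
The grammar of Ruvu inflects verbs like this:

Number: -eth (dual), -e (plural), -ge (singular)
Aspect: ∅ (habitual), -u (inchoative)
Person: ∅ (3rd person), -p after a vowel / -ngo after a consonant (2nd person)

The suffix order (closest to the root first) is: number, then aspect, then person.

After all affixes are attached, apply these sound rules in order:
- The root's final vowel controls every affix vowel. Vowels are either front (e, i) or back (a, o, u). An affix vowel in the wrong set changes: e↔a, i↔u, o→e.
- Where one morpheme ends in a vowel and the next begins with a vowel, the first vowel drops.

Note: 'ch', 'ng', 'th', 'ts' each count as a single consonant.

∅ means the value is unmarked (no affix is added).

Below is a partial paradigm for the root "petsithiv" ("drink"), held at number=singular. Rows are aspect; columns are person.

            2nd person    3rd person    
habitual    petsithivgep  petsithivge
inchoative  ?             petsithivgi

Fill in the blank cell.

Attach number singular -ge → petsithivge.
Attach aspect inchoative -u → petsithivgeu.
Attach person 2nd person -p (after vowel 'u') → petsithivgeup.
Apply vowel harmony: petsithivgeup → petsithivgeip.
Apply vowel deletion: petsithivgeip → petsithivgip.

petsithivgip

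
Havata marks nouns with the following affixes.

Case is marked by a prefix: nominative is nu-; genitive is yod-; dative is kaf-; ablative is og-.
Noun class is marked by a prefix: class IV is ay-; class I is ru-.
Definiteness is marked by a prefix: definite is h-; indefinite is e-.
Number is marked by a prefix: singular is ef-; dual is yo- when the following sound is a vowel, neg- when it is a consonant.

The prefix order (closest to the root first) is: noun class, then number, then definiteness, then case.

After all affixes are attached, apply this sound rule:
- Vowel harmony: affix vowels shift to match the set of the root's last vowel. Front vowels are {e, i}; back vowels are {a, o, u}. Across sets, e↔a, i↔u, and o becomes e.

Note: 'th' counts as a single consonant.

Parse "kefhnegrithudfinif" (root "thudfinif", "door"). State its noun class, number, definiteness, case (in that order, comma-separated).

class I, dual, definite, dative

Segment: kaf-h-neg-ru-thudfinif.
noun class: ru- → class I.
number: yo/neg- → dual.
definiteness: h- → definite.
case: kaf- → dative.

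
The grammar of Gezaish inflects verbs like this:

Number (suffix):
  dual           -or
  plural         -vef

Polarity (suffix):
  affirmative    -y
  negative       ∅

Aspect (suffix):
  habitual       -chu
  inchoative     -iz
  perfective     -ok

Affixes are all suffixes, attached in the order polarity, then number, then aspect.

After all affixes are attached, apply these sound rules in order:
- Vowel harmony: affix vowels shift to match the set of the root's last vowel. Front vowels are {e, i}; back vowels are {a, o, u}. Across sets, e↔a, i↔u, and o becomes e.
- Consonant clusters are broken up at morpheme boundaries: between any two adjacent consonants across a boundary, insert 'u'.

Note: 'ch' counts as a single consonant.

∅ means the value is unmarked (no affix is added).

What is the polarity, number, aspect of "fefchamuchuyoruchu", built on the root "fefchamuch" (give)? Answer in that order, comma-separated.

affirmative, dual, habitual

Segment: fefchamuch-y-or-chu.
polarity: -y → affirmative.
number: -or → dual.
aspect: -chu → habitual.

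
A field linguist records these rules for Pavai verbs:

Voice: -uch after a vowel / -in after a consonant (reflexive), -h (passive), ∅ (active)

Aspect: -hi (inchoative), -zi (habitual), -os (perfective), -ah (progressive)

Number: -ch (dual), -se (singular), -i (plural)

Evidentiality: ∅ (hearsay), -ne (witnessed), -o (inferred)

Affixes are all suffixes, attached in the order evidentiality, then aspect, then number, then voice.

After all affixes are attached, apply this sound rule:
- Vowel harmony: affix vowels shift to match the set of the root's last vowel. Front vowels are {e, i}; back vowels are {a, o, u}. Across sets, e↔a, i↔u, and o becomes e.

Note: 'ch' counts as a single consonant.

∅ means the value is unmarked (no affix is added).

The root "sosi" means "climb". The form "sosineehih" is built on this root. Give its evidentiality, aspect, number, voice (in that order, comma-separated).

Segment: sosi-ne-ah-i-h.
evidentiality: -ne → witnessed.
aspect: -ah → progressive.
number: -i → plural.
voice: -h → passive.

witnessed, progressive, plural, passive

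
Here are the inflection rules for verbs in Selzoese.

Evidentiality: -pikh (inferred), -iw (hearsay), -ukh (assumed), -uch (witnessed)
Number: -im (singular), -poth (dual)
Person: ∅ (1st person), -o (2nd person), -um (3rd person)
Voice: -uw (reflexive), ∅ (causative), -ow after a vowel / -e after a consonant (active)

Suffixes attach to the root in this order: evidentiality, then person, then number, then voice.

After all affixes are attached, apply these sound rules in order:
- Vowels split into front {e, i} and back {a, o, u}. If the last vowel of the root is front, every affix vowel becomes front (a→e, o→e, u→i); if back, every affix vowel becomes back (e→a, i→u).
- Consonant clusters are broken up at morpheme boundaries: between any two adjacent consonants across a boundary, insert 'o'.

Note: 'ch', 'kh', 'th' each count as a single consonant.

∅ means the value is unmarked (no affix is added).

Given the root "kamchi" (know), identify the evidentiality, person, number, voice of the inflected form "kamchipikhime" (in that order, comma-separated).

Segment: kamchi-pikh-im-e.
evidentiality: -pikh → inferred.
person: ∅ → 1st person.
number: -im → singular.
voice: -ow/e → active.

inferred, 1st person, singular, active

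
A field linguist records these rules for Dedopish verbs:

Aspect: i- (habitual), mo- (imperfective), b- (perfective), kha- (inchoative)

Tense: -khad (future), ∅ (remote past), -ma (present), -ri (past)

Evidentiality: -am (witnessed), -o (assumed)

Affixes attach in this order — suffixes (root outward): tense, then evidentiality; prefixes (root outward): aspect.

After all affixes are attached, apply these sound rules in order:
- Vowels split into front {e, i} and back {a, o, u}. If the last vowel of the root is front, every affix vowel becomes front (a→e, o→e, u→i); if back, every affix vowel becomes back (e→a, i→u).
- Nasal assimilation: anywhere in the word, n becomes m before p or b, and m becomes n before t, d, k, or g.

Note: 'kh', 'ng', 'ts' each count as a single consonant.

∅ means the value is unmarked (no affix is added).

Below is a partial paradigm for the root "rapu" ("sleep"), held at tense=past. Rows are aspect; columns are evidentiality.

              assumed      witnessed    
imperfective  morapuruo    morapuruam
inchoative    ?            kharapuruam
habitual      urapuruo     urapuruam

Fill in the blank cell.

Attach aspect inchoative kha- → kharapu.
Attach tense past -ri → kharapuri.
Attach evidentiality assumed -o → kharapurio.
Apply vowel harmony: kharapurio → kharapuruo.
Nasal assimilation: no change.

kharapuruo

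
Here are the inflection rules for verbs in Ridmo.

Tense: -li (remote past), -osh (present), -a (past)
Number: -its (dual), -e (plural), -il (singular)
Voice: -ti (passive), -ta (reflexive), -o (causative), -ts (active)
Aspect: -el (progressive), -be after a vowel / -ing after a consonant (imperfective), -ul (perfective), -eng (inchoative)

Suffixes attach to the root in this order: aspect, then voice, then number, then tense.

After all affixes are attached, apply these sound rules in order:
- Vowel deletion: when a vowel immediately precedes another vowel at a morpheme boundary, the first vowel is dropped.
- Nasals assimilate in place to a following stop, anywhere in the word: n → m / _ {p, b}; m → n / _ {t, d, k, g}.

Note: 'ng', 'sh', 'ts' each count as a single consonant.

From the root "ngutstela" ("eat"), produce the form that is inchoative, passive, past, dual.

ngutstelengtitsa

Attach aspect inchoative -eng → ngutstelaeng.
Attach voice passive -ti → ngutstelaengti.
Attach number dual -its → ngutstelaengtiits.
Attach tense past -a → ngutstelaengtiitsa.
Apply vowel deletion: ngutstelaengtiitsa → ngutstelengtitsa.
Nasal assimilation: no change.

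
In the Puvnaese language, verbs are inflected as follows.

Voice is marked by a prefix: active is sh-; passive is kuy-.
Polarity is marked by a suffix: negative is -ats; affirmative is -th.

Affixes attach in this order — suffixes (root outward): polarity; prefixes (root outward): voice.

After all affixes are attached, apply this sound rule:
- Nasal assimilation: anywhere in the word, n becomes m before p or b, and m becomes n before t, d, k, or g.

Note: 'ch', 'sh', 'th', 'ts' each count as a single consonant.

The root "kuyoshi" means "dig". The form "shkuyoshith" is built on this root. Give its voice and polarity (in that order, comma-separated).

active, affirmative

Segment: sh-kuyoshi-th.
voice: sh- → active.
polarity: -th → affirmative.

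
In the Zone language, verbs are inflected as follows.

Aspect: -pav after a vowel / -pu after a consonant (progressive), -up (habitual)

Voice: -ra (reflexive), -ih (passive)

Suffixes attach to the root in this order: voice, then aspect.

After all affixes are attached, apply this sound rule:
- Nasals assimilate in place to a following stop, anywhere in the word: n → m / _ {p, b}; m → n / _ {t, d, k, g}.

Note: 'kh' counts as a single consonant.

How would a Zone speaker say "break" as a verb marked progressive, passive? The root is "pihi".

Attach voice passive -ih → pihiih.
Attach aspect progressive -pu (after consonant 'h') → pihiihpu.
Nasal assimilation: no change.

pihiihpu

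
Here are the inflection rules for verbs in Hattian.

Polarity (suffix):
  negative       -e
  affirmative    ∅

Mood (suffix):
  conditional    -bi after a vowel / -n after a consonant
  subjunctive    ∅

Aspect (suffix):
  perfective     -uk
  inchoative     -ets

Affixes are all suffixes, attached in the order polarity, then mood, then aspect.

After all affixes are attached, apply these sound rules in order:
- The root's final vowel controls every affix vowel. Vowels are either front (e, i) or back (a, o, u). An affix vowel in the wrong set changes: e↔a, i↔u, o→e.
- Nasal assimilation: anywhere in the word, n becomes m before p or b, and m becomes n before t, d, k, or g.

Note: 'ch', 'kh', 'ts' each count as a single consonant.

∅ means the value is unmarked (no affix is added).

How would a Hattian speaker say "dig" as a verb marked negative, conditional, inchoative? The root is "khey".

kheyebiets

Attach polarity negative -e → kheye.
Attach mood conditional -bi (after vowel 'e') → kheyebi.
Attach aspect inchoative -ets → kheyebiets.
Vowel harmony: no change.
Nasal assimilation: no change.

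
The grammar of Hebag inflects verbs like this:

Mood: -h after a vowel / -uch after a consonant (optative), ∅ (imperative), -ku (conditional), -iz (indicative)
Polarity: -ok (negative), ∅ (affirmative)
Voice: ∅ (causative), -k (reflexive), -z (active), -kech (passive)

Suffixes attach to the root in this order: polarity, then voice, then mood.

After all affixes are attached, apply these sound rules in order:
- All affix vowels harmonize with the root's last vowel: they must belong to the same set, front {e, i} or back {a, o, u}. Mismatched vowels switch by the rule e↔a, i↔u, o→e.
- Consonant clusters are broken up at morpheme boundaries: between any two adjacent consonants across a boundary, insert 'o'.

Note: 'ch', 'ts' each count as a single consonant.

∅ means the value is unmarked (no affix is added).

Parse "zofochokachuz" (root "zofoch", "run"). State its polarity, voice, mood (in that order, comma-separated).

Segment: zofoch-kech-iz.
polarity: ∅ → affirmative.
voice: -kech → passive.
mood: -iz → indicative.

affirmative, passive, indicative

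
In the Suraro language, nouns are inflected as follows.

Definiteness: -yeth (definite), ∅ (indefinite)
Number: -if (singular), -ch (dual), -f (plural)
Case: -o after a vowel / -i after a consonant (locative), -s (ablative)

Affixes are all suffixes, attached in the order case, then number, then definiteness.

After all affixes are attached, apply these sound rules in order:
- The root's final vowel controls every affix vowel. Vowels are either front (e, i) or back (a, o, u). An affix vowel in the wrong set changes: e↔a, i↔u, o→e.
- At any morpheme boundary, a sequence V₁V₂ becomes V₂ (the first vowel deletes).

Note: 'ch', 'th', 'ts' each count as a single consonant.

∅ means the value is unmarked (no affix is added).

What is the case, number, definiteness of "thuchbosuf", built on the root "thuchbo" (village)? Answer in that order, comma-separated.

Segment: thuchbo-s-if.
case: -s → ablative.
number: -if → singular.
definiteness: ∅ → indefinite.

ablative, singular, indefinite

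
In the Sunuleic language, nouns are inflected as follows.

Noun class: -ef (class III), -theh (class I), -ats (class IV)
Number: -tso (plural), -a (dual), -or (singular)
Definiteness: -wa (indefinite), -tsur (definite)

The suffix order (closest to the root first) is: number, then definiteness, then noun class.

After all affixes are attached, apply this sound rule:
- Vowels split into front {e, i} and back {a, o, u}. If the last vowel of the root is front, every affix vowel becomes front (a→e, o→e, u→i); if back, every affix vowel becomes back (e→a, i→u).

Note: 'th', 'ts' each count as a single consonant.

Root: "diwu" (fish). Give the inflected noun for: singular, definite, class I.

Attach number singular -or → diwuor.
Attach definiteness definite -tsur → diwuortsur.
Attach noun class class I -theh → diwuortsurtheh.
Apply vowel harmony: diwuortsurtheh → diwuortsurthah.

diwuortsurthah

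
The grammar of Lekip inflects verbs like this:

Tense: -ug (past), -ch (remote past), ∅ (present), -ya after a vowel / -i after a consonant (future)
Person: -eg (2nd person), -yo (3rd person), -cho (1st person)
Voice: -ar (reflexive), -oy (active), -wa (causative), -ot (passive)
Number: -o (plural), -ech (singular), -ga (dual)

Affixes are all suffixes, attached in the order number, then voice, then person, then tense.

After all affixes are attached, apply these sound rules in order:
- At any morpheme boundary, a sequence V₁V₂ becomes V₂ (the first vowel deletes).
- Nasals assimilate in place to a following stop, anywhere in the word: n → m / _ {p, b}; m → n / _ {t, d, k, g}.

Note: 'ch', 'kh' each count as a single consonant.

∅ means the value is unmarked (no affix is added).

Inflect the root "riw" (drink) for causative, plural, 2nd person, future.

Attach number plural -o → riwo.
Attach voice causative -wa → riwowa.
Attach person 2nd person -eg → riwowaeg.
Attach tense future -i (after consonant 'g') → riwowaegi.
Apply vowel deletion: riwowaegi → riwowegi.
Nasal assimilation: no change.

riwowegi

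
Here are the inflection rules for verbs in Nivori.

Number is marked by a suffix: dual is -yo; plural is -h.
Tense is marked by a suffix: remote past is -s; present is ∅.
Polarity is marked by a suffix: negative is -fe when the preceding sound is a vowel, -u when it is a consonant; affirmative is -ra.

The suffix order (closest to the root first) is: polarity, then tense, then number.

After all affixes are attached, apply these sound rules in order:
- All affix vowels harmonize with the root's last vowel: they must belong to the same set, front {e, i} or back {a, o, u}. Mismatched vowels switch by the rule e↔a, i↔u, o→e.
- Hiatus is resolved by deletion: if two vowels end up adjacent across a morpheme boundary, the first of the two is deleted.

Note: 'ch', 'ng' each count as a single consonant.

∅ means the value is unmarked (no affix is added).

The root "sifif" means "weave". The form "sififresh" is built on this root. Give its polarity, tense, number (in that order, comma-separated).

Segment: sifif-ra-s-h.
polarity: -ra → affirmative.
tense: -s → remote past.
number: -h → plural.

affirmative, remote past, plural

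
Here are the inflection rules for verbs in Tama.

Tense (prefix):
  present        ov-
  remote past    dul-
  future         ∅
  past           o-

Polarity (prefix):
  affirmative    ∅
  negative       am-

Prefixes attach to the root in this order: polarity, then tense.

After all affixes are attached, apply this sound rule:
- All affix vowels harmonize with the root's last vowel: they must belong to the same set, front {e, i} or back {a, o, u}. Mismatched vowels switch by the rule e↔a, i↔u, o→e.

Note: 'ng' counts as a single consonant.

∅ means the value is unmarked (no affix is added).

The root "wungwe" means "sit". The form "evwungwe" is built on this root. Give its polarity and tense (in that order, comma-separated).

Segment: ov-wungwe.
polarity: ∅ → affirmative.
tense: ov- → present.

affirmative, present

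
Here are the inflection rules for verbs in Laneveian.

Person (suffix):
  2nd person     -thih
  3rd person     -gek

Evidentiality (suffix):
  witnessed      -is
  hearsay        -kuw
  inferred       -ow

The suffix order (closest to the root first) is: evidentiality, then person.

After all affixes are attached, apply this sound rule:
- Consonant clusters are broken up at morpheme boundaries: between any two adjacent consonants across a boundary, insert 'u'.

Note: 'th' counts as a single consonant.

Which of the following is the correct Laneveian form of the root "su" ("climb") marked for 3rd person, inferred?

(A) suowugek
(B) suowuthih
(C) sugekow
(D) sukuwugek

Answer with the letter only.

A

Attach evidentiality inferred -ow → suow.
Attach person 3rd person -gek → suowgek.
Apply epenthesis: suowgek → suowugek.
So the correct form is suowugek, option (A).
(B) suowuthih is wrong: it uses 2nd person instead of 3rd person for person.
(C) sugekow is wrong: it has the affixes in the wrong order.
(D) sukuwugek is wrong: it uses hearsay instead of inferred for evidentiality.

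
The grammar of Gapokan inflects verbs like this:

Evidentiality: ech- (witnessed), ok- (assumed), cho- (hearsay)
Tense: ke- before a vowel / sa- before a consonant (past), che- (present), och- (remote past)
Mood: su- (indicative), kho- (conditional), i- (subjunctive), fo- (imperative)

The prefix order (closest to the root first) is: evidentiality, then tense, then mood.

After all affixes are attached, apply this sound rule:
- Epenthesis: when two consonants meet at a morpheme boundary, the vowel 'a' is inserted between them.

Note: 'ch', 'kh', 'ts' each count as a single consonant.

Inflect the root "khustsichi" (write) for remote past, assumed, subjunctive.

iochokakhustsichi

Attach evidentiality assumed ok- → okkhustsichi.
Attach tense remote past och- → ochokkhustsichi.
Attach mood subjunctive i- → iochokkhustsichi.
Apply epenthesis: iochokkhustsichi → iochokakhustsichi.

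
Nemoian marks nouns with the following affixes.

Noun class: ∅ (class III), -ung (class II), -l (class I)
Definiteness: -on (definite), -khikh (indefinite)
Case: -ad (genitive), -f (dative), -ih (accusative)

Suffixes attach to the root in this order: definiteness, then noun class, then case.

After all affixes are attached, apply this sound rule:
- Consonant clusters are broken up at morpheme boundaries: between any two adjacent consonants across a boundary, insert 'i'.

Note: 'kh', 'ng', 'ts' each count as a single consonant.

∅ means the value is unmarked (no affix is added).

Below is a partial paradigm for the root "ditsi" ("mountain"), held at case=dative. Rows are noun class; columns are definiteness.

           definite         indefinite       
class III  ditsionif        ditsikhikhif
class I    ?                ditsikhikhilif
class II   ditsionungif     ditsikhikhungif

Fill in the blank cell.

ditsionilif

Attach definiteness definite -on → ditsion.
Attach noun class class I -l → ditsionl.
Attach case dative -f → ditsionlf.
Apply epenthesis: ditsionlf → ditsionilif.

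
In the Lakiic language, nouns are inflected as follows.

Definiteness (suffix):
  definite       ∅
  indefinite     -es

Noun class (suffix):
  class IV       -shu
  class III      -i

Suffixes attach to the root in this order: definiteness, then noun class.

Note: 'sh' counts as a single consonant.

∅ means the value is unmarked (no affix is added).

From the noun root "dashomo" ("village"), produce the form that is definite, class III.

definiteness = definite: zero marking, form stays dashomo.
Attach noun class class III -i → dashomoi.

dashomoi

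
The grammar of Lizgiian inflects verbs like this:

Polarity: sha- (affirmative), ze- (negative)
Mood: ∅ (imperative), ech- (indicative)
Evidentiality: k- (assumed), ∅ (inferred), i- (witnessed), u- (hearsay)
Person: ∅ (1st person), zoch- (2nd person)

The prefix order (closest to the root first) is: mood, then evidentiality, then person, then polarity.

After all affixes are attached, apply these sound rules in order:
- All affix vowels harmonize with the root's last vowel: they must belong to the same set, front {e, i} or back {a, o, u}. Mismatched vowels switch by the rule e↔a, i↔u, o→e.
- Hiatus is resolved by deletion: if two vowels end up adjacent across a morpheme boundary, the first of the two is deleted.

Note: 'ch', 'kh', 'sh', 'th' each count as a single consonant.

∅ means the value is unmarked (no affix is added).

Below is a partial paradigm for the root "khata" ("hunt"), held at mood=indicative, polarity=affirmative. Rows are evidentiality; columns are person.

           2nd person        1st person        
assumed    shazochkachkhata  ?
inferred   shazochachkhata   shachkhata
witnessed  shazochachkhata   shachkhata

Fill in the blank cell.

shakachkhata

Attach mood indicative ech- → echkhata.
Attach evidentiality assumed k- → kechkhata.
person = 1st person: zero marking, form stays kechkhata.
Attach polarity affirmative sha- → shakechkhata.
Apply vowel harmony: shakechkhata → shakachkhata.
Vowel deletion: no change.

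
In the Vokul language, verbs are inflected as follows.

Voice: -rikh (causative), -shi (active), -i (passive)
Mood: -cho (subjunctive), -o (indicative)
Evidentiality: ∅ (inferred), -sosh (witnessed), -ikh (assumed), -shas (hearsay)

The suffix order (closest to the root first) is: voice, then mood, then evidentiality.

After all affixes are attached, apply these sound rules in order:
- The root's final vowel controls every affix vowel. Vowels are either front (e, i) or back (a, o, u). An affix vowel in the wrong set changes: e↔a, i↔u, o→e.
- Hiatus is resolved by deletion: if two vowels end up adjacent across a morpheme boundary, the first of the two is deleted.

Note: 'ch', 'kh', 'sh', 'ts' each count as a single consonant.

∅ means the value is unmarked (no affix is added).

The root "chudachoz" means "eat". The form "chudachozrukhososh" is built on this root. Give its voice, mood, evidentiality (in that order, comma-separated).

causative, indicative, witnessed

Segment: chudachoz-rikh-o-sosh.
voice: -rikh → causative.
mood: -o → indicative.
evidentiality: -sosh → witnessed.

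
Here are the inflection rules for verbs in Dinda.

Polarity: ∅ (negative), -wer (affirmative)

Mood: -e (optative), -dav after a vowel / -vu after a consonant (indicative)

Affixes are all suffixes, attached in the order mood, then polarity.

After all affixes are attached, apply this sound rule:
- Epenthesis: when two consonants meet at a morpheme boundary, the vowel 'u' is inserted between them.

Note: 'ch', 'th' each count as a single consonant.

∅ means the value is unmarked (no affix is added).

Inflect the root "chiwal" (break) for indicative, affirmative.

Attach mood indicative -vu (after consonant 'l') → chiwalvu.
Attach polarity affirmative -wer → chiwalvuwer.
Apply epenthesis: chiwalvuwer → chiwaluvuwer.

chiwaluvuwer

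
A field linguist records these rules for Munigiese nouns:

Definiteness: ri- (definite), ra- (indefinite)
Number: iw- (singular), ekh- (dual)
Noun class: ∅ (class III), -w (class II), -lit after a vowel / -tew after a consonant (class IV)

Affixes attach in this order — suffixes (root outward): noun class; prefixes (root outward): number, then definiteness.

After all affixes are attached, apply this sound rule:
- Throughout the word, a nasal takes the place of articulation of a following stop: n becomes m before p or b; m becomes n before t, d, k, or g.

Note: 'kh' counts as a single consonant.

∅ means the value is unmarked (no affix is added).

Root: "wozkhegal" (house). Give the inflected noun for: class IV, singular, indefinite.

raiwwozkhegaltew

Attach number singular iw- → iwwozkhegal.
Attach noun class class IV -tew (after consonant 'l') → iwwozkhegaltew.
Attach definiteness indefinite ra- → raiwwozkhegaltew.
Nasal assimilation: no change.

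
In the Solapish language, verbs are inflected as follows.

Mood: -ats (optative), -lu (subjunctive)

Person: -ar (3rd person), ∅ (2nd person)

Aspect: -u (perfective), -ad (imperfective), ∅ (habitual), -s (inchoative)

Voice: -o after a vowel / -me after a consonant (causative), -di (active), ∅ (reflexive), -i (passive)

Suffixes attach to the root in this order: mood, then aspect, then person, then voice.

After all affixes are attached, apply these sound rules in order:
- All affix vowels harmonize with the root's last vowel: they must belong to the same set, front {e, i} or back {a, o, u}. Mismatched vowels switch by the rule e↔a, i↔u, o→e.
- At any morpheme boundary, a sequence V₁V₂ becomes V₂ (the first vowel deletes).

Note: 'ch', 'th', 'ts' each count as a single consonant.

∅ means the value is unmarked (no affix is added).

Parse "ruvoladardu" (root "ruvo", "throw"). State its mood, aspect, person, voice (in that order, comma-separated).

subjunctive, imperfective, 3rd person, active

Segment: ruvo-lu-ad-ar-di.
mood: -lu → subjunctive.
aspect: -ad → imperfective.
person: -ar → 3rd person.
voice: -di → active.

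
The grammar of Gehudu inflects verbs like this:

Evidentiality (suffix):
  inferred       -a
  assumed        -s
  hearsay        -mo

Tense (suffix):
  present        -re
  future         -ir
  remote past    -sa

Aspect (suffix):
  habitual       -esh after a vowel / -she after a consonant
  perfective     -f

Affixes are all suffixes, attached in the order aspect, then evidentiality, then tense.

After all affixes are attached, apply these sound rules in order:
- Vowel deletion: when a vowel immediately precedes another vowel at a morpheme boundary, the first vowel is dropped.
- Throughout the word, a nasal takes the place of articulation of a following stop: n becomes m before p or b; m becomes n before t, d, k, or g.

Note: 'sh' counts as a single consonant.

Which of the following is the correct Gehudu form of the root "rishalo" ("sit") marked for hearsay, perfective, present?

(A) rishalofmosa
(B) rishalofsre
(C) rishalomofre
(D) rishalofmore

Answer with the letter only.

Attach aspect perfective -f → rishalof.
Attach evidentiality hearsay -mo → rishalofmo.
Attach tense present -re → rishalofmore.
Vowel deletion: no change.
Nasal assimilation: no change.
So the correct form is rishalofmore, option (D).
(B) rishalofsre is wrong: it uses assumed instead of hearsay for evidentiality.
(C) rishalomofre is wrong: it has the affixes in the wrong order.
(A) rishalofmosa is wrong: it uses remote past instead of present for tense.

D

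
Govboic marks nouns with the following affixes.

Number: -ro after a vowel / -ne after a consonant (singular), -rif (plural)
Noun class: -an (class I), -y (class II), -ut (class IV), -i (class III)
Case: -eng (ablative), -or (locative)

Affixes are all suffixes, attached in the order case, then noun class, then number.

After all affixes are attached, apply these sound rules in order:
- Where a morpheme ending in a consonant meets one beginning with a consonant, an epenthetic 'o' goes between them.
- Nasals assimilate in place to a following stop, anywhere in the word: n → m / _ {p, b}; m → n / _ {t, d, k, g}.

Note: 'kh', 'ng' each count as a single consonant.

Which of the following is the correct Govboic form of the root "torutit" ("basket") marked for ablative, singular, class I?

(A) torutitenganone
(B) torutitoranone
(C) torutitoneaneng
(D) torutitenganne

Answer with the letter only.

A

Attach case ablative -eng → torutiteng.
Attach noun class class I -an → torutitengan.
Attach number singular -ne (after consonant 'n') → torutitenganne.
Apply epenthesis: torutitenganne → torutitenganone.
Nasal assimilation: no change.
So the correct form is torutitenganone, option (A).
(D) torutitenganne is wrong: it fails to apply the sound rule(s).
(B) torutitoranone is wrong: it uses locative instead of ablative for case.
(C) torutitoneaneng is wrong: it has the affixes in the wrong order.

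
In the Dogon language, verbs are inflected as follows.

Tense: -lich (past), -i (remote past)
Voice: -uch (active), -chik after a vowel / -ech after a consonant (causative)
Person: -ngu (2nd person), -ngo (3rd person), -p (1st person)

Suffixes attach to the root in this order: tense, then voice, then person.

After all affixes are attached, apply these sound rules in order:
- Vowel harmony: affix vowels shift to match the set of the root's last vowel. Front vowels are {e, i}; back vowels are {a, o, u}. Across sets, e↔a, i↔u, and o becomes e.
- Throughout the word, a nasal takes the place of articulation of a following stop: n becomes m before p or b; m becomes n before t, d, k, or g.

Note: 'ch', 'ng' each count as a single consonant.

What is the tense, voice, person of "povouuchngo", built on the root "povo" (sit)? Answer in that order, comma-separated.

remote past, active, 3rd person

Segment: povo-i-uch-ngo.
tense: -i → remote past.
voice: -uch → active.
person: -ngo → 3rd person.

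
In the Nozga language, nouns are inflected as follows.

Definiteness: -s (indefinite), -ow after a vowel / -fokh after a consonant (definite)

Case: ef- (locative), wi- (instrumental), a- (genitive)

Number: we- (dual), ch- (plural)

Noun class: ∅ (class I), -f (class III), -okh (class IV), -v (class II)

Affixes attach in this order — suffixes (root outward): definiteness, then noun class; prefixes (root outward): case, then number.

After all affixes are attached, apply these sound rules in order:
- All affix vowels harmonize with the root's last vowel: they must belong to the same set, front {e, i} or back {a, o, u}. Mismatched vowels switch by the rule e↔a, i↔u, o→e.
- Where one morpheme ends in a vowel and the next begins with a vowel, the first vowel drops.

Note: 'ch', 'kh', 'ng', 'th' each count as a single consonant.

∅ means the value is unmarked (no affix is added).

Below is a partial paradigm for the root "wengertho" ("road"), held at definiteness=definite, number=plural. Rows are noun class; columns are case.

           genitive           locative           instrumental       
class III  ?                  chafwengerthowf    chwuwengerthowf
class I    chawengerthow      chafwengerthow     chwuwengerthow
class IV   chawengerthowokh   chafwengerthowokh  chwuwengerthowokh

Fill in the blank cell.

chawengerthowf

Attach definiteness definite -ow (after vowel 'o') → wengerthoow.
Attach case genitive a- → awengerthoow.
Attach noun class class III -f → awengerthoowf.
Attach number plural ch- → chawengerthoowf.
Vowel harmony: no change.
Apply vowel deletion: chawengerthoowf → chawengerthowf.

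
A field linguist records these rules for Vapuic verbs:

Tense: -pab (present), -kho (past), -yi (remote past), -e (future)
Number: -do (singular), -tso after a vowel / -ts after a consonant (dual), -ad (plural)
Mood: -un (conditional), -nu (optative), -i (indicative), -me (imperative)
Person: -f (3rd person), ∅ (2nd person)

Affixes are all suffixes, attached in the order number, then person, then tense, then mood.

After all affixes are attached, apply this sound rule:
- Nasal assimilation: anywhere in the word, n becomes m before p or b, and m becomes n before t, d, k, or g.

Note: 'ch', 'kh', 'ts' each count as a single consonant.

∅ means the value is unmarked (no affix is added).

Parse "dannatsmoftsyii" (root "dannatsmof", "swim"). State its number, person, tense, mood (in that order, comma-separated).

Segment: dannatsmof-ts-yi-i.
number: -tso/ts → dual.
person: ∅ → 2nd person.
tense: -yi → remote past.
mood: -i → indicative.

dual, 2nd person, remote past, indicative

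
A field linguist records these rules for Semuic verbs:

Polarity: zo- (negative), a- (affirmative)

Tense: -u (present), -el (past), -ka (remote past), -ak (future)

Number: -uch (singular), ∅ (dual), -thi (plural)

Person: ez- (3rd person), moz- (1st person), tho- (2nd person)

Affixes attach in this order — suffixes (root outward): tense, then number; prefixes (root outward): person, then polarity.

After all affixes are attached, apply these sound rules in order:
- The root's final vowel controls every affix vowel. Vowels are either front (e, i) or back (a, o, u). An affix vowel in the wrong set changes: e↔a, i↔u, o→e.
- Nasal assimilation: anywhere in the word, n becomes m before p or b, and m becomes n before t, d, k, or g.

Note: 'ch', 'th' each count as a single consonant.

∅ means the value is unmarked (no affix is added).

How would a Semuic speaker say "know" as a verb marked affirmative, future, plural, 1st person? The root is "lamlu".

amozlamluakthu

Attach tense future -ak → lamluak.
Attach number plural -thi → lamluakthi.
Attach person 1st person moz- → mozlamluakthi.
Attach polarity affirmative a- → amozlamluakthi.
Apply vowel harmony: amozlamluakthi → amozlamluakthu.
Nasal assimilation: no change.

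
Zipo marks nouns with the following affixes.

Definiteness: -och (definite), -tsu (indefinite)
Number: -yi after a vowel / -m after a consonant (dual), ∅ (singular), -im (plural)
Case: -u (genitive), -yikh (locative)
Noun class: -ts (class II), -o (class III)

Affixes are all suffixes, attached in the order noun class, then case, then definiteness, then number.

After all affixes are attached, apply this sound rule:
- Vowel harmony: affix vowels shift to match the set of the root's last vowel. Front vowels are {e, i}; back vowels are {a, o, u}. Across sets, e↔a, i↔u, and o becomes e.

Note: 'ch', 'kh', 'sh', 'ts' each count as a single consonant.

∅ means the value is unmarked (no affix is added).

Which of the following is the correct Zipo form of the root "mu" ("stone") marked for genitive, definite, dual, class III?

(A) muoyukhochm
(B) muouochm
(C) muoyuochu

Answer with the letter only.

Attach noun class class III -o → muo.
Attach case genitive -u → muou.
Attach definiteness definite -och → muouoch.
Attach number dual -m (after consonant 'ch') → muouochm.
Vowel harmony: no change.
So the correct form is muouochm, option (B).
(A) muoyukhochm is wrong: it uses locative instead of genitive for case.
(C) muoyuochu is wrong: it has the affixes in the wrong order.

B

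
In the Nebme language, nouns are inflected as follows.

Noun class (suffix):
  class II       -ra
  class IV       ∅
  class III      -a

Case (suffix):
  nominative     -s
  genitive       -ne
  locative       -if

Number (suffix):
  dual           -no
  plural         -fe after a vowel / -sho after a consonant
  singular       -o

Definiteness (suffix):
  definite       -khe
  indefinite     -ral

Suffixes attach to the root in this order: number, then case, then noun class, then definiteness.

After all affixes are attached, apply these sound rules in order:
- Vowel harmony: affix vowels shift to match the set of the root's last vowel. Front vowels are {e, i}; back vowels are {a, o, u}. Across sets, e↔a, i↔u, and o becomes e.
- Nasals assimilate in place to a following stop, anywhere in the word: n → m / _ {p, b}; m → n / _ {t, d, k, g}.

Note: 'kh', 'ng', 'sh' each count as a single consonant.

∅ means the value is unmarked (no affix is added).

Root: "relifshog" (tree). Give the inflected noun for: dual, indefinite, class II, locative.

relifshognoufraral

Attach number dual -no → relifshogno.
Attach case locative -if → relifshognoif.
Attach noun class class II -ra → relifshognoifra.
Attach definiteness indefinite -ral → relifshognoifraral.
Apply vowel harmony: relifshognoifraral → relifshognoufraral.
Nasal assimilation: no change.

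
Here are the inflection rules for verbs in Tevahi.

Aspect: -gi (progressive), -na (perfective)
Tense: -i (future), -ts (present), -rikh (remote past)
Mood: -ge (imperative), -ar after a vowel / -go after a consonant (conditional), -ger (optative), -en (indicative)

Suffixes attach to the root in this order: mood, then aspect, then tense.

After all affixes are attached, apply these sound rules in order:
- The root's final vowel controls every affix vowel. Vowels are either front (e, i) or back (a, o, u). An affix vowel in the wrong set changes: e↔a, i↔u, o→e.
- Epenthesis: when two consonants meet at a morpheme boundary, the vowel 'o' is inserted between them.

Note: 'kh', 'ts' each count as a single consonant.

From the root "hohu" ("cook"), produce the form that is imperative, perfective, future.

hohuganau

Attach mood imperative -ge → hohuge.
Attach aspect perfective -na → hohugena.
Attach tense future -i → hohugenai.
Apply vowel harmony: hohugenai → hohuganau.
Epenthesis: no change.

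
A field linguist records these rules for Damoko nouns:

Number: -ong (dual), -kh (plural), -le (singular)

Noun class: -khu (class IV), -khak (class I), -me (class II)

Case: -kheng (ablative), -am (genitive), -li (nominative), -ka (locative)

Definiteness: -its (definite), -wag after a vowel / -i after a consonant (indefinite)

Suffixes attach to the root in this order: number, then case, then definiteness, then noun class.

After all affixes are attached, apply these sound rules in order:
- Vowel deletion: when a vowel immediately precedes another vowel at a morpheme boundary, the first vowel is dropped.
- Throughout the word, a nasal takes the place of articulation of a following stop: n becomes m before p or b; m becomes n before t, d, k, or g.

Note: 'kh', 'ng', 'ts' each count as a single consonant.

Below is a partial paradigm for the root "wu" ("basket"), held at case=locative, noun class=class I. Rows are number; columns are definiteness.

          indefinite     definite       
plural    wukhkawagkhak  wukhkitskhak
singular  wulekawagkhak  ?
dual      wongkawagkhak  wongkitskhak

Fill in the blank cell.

wulekitskhak

Attach number singular -le → wule.
Attach case locative -ka → wuleka.
Attach definiteness definite -its → wulekaits.
Attach noun class class I -khak → wulekaitskhak.
Apply vowel deletion: wulekaitskhak → wulekitskhak.
Nasal assimilation: no change.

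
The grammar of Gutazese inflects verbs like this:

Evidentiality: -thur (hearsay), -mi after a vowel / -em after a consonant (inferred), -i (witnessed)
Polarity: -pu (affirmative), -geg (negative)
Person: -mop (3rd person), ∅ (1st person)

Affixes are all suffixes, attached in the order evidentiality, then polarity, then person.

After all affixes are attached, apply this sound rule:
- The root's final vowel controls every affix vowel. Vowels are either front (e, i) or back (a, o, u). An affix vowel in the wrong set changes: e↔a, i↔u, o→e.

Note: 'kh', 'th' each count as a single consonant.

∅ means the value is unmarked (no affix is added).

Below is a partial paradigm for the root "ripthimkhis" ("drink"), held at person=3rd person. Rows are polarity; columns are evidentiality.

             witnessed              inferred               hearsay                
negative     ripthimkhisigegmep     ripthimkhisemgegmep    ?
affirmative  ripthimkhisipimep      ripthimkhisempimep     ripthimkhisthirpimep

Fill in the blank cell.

ripthimkhisthirgegmep

Attach evidentiality hearsay -thur → ripthimkhisthur.
Attach polarity negative -geg → ripthimkhisthurgeg.
Attach person 3rd person -mop → ripthimkhisthurgegmop.
Apply vowel harmony: ripthimkhisthurgegmop → ripthimkhisthirgegmep.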